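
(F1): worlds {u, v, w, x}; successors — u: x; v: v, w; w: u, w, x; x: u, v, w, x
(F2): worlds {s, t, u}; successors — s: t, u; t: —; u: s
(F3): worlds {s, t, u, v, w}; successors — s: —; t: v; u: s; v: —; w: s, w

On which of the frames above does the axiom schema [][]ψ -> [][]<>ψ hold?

This is the axiom for a generalized confluence (Geach) condition; its first-order frame correspondent is forall x forall z (x R^2 z -> exists w (x R^2 w & zRw)).
(F1): satisfies the condition.
(F2): fails — sR²s but no w with sR²w and sRw.
(F3): fails — wR²s but no w* with wR²w* and sRw*.
Valid on: (F1).

(F1)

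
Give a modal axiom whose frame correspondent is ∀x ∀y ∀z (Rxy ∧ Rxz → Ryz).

◇r → □◇r

The condition is the Euclidean property. The 5 schema ◇r → □◇r defines it.
Suppose ◇r→□◇r is valid. Take Rxy, Rxz and set V(r)={y}. Then ◇r at x, so □◇r at x, so ◇r at z, so some w with Rzw has r; w=y, i.e. Rzy. By symmetry of the argument, Ryz.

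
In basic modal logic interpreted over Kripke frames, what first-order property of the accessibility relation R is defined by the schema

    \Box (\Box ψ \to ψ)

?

Suppose □(□ψ→ψ) is valid. Take Rxy and set V(ψ)={w : Ryw}. Then at y, □ψ holds; since □(□ψ→ψ) at x, □ψ→ψ at y, so ψ at y, i.e. Ryy.
The converse is a direct semantic check.
So the correspondent is shift-reflexivity.

Shift-reflexivity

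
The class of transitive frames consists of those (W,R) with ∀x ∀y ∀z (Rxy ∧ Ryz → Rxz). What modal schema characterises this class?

This is transitivity; the standard corresponding axiom is 4: □p → □□p.
Suppose □p→□□p is valid. Take Rxy, Ryz and set V(p)={w : Rxw}. Then □p at x, so □□p at x, so □p at y, so p at z, i.e. Rxz.

□p → □□p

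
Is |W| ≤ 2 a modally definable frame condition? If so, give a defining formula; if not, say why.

No

Modal frame validity is preserved under disjoint unions.
Any modal formula valid on each of 3 disjoint one-world frames is valid on their disjoint union (validity is preserved under disjoint unions). Each one-world frame has |W|=1≤2, but the union has |W|=3.
So the class is not modally definable.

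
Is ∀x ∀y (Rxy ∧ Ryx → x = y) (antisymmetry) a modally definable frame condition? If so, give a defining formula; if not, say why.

Modal frame validity is preserved under surjective bounded morphisms.
The 6-cycle (worlds a,b,c,d,e,f with a→b→c→d→e→f→a) is antisymmetric. Sending even-indexed worlds to s and odd-indexed worlds to t is a surjective bounded morphism onto the two-world frame with s↔t, which is not antisymmetric.
So no modal formula (or set of formulas) defines exactly the antisymmetric frames.

Not definable by any modal formula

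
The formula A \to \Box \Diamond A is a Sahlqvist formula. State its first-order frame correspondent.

This is the B axiom.
It corresponds to symmetry: \forall x \forall y (Rxy \to Ryx).

symmetry: \forall x \forall y (Rxy \to Ryx)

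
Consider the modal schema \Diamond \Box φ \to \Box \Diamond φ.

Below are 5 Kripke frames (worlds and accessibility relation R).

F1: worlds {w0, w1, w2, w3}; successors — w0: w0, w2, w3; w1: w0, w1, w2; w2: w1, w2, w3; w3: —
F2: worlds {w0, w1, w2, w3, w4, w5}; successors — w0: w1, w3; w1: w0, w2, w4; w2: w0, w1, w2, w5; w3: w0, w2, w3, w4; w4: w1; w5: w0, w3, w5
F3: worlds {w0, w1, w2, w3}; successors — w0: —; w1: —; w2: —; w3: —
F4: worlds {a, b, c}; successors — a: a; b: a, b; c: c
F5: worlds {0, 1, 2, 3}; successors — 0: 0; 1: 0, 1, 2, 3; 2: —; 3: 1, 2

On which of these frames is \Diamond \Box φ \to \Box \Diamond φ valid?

F3, F4

This is the axiom for convergence; its first-order frame correspondent is \forall x \forall y \forall z (Rxy \wedge Rxz \to \exists w (Ryw \wedge Rzw)).
F1: fails — Rw0w2 and Rw0w3 but w2 and w3 have no common successor.
F2: fails — Rw2w0 and Rw2w1 but w0 and w1 have no common successor.
F3: holds.
F4: holds.
F5: fails — R10 and R12 but 0 and 2 have no common successor.
Valid on: F3, F4.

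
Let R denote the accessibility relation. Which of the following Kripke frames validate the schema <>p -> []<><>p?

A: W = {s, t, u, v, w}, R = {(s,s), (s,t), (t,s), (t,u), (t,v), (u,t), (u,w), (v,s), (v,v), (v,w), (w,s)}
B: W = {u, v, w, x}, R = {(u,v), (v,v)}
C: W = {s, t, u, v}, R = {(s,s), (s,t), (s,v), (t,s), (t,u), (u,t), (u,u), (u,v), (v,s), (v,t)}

B, C

This is the axiom for a generalized confluence (Geach) condition; its first-order frame correspondent is forall x forall y forall z ((xRy & xRz) -> exists w (y = w & z R^2 w)).
A: fails — tRu, tRv but no w* with u=w* and vR²w*.
B: ✓.
C: ✓.
Valid on: B, C.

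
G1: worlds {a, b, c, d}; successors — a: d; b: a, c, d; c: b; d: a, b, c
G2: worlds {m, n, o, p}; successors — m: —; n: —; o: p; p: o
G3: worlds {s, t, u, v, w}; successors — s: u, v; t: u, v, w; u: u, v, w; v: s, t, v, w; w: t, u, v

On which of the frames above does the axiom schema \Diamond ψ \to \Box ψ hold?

The schema corresponds to partial functionality: \forall x \forall y \forall z (Rxy \wedge Rxz \to y = z).
G1: fails — b sees both a and c.
G2: ✓.
G3: fails — s sees both u and v.
Valid on: G2.

G2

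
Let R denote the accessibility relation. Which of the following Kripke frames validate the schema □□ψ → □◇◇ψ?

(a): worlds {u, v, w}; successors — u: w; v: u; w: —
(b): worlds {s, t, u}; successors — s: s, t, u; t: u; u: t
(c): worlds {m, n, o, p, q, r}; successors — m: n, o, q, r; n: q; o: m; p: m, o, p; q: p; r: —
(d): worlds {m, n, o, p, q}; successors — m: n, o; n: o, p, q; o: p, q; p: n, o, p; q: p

(d)

Frame correspondent (Sahlqvist): ∀x ∀z (xRz → ∃w (xR²w ∧ zR²w)) — i.e. a generalized confluence (Geach) condition.
(a): fails — uRw but no t with uR²t and wR²t.
(b): fails — tRu but no w with tR²w and uR²w.
(c): fails — mRr but no w with mR²w and rR²w.
(d): holds.
Valid on: (d).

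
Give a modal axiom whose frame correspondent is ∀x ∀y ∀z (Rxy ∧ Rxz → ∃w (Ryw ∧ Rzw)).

The condition is convergence. The .2 schema ◇□s → □◇s defines it.
Suppose ◇□s→□◇s is valid. Take Rxy, Rxz and set V(s)={w : Ryw}. Then □s at y so ◇□s at x, so □◇s at x, so ◇s at z, giving w with Rzw and Ryw.

◇□s → □◇s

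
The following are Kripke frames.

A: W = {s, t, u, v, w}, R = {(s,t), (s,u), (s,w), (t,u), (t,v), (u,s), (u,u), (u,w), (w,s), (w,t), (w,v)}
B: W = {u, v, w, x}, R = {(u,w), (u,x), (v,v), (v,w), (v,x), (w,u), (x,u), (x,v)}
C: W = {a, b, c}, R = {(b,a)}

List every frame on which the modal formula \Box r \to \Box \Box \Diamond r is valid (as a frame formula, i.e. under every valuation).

C

Frame correspondent (Sahlqvist): \forall x \forall z (x R^2 z \to \exists w (xRw \wedge zRw)) — i.e. a generalized confluence (Geach) condition.
A: fails — sR²v but no w* with sRw* and vRw*.
B: fails — vR²w but no t with vRt and wRt.
C: ✓.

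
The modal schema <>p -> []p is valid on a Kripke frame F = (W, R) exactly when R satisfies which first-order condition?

Suppose ◇p→□p is valid. Take Rxy, Rxz and set V(p)={y}. Then ◇p at x, so □p at x, so p at z, i.e. z=y.

Partial functionality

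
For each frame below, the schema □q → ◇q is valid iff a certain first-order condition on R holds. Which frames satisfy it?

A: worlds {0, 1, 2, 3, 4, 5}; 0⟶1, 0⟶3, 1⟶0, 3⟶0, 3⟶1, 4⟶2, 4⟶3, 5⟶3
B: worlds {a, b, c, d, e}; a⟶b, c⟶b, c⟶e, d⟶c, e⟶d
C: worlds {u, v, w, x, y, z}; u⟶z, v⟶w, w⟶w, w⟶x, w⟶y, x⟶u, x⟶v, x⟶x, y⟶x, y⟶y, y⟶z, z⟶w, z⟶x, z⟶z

The schema corresponds to seriality: ∀x ∃y Rxy.
A: fails — world 2 has no successor.
B: fails — world b has no successor.
C: holds.
Valid on: C.

C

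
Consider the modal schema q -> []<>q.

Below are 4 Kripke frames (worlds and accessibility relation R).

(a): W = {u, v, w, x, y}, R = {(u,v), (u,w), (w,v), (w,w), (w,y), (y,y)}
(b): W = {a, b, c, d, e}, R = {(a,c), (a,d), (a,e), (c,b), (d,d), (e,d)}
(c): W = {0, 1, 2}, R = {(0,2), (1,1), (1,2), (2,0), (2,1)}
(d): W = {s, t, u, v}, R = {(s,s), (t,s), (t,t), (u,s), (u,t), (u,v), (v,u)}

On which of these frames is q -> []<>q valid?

Frame correspondent (Sahlqvist): forall x forall y (Rxy -> Ryx) — i.e. symmetry.
(a): fails — Ruv but not Rvu.
(b): fails — Rae but not Rea.
(c): satisfies the condition.
(d): fails — Rut but not Rtu.
Valid on: (c).

(c)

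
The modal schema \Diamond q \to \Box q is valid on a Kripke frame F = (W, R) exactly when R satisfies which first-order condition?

Partial functionality

Suppose ◇q→□q is valid. Take Rxy, Rxz and set V(q)={y}. Then ◇q at x, so □q at x, so q at z, i.e. z=y.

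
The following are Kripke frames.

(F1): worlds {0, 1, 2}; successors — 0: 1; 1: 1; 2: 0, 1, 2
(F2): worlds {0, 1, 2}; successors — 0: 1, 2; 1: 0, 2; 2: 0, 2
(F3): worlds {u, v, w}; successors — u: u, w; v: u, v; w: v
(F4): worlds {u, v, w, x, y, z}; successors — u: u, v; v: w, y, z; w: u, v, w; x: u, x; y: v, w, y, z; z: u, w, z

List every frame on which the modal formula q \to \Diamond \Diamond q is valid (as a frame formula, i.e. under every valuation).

(F2), (F4)

This is the axiom for a generalized confluence (Geach) condition; its first-order frame correspondent is \forall x \exists w (x = w \wedge x R^2 w).
(F1): fails — at 0 but no w with 0=w and 0R²w.
(F2): ✓.
(F3): fails — at w but no t with w=t and wR²t.
(F4): ✓.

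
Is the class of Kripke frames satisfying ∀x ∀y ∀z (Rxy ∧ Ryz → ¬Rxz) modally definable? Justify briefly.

Any modally definable frame class is closed under surjective bounded morphisms.
The 5-cycle (worlds w0,w1,w2,w3,w4 with w0→w1→w2→w3→w4→w0) is intransitive. Mapping every world to a single reflexive point • is a surjective bounded morphism; the reflexive point is not intransitive (R••∧R•• but R••).
So no modal formula (or set of formulas) defines exactly the intransitive frames.

Not definable by any modal formula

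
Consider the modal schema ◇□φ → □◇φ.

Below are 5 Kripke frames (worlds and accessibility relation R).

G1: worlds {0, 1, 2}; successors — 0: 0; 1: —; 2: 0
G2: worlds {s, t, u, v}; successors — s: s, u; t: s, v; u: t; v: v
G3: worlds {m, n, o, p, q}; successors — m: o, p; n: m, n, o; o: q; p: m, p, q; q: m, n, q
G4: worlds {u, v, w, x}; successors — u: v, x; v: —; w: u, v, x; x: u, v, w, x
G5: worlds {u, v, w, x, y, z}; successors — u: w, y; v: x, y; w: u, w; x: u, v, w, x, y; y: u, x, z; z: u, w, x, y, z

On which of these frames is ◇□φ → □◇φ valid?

G1

The schema corresponds to convergence: ∀x ∀y ∀z (Rxy ∧ Rxz → ∃w (Ryw ∧ Rzw)).
G1: condition met.
G2: fails — Rsu and Rss but u and s have no common successor.
G3: fails — Rnn and Rno but n and o have no common successor.
G4: fails — Ruv and Ruv but v and v have no common successor.
G5: fails — Rxv and Rxw but v and w have no common successor.
Valid on: G1.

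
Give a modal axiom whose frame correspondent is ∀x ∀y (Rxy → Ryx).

This is symmetry; the standard corresponding axiom is B: s → □◇s.
Suppose s→□◇s is valid. Take Rxy and set V(s)={x}. Then s at x, so □◇s at x, so ◇s at y, so some z with Ryz has s; z=x, i.e. Ryx.

s → □◇s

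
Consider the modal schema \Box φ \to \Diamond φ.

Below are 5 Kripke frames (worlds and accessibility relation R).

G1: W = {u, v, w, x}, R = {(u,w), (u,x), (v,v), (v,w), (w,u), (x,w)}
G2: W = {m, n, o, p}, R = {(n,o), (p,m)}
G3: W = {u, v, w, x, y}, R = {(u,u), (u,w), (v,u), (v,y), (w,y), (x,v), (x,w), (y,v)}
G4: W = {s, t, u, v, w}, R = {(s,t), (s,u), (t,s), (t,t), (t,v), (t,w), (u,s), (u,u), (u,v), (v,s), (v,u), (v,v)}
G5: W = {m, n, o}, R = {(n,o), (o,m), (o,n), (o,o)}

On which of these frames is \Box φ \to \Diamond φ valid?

G1, G3

Frame correspondent (Sahlqvist): \forall x \exists y Rxy — i.e. seriality.
G1: condition met.
G2: fails — world m has no successor.
G3: condition met.
G4: fails — world w has no successor.
G5: fails — world m has no successor.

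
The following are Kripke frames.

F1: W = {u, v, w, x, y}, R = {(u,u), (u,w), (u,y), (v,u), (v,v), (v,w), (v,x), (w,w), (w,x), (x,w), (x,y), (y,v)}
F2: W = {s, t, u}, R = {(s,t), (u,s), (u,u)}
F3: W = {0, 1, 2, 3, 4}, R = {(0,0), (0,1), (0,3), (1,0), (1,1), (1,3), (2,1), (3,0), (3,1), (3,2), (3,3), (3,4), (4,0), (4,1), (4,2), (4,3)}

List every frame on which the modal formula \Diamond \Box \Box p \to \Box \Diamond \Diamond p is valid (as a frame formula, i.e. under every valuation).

This is the axiom for a generalized confluence (Geach) condition; its first-order frame correspondent is \forall x \forall y \forall z ((xRy \wedge xRz) \to \exists w (y R^2 w \wedge z R^2 w)).
F1: ✓.
F2: fails — sRt, sRt but no w with tR²w and tR²w.
F3: ✓.
Valid on: F1, F3.

F1, F3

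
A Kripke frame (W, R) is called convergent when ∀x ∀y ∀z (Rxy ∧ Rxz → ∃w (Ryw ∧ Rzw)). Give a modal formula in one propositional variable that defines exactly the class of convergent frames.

◇□q → □◇q

The condition is convergence. The .2 schema ◇□q → □◇q defines it.
Suppose ◇□q→□◇q is valid. Take Rxy, Rxz and set V(q)={w : Ryw}. Then □q at y so ◇□q at x, so □◇q at x, so ◇q at z, giving w with Rzw and Ryw.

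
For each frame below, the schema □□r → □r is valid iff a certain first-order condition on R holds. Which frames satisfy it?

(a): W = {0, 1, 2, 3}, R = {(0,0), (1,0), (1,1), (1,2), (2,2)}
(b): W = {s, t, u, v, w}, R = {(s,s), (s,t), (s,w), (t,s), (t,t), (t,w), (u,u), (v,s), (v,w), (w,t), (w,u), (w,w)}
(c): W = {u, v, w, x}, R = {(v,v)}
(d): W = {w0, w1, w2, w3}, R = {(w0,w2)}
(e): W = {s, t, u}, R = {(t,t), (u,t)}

The schema corresponds to density: ∀x ∀y (Rxy → ∃z (Rxz ∧ Rzy)).
(a): condition met.
(b): condition met.
(c): condition met.
(d): fails — Rw0w2 but no z with Rw0z and Rzw2.
(e): condition met.

(a), (b), (c), (e)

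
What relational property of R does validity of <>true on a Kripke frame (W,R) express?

This schema is equivalent to the D axiom □q → ◇q.
Its frame correspondent is seriality — forall x exists y Rxy.

Seriality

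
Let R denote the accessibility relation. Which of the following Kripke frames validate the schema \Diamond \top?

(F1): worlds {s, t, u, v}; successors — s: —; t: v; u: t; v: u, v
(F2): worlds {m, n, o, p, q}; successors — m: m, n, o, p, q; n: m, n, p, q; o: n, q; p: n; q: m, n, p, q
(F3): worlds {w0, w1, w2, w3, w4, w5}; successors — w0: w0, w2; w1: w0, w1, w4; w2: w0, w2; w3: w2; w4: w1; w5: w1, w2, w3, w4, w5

(F2), (F3)

This is the axiom for seriality; its first-order frame correspondent is \forall x \exists y Rxy.
(F1): fails — world s has no successor.
(F2): condition met.
(F3): condition met.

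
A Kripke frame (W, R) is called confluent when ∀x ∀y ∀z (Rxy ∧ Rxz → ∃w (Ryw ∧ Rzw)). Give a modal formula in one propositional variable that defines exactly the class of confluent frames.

◇□q → □◇q

The condition is convergence. The .2 schema ◇□q → □◇q defines it.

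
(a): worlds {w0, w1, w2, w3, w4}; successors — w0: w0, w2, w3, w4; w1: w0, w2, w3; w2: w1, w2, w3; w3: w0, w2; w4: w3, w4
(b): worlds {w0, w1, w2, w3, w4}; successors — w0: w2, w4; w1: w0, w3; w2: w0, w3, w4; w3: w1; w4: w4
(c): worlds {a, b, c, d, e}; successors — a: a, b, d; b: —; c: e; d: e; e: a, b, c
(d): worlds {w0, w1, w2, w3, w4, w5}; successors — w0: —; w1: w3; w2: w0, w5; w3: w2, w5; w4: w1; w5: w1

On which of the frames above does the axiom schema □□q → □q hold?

This is the axiom for density; its first-order frame correspondent is ∀x ∀y (Rxy → ∃z (Rxz ∧ Rzy)).
(a): satisfies the condition.
(b): fails — Rw1w0 but no z with Rw1z and Rzw0.
(c): fails — Rec but no z with Rez and Rzc.
(d): fails — Rw3w2 but no z with Rw3z and Rzw2.

(a)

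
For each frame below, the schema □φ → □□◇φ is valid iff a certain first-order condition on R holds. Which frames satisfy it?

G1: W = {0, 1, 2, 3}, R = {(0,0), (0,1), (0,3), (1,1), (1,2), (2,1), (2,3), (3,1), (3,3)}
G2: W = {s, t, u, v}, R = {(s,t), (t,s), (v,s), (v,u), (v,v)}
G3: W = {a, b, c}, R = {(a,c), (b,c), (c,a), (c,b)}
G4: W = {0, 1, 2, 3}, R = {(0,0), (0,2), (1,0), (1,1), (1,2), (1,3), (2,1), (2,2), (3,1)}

This is the axiom for a generalized confluence (Geach) condition; its first-order frame correspondent is ∀x ∀z (xR²z → ∃w (xRw ∧ zRw)).
G1: ✓.
G2: fails — vR²s but no w with vRw and sRw.
G3: ✓.
G4: fails — 3R²0 but no w with 3Rw and 0Rw.
Valid on: G1, G3.

G1, G3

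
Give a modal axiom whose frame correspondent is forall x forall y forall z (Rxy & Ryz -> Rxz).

This is transitivity; the standard corresponding axiom is 4: □ψ → □□ψ.
Suppose □ψ→□□ψ is valid. Take Rxy, Ryz and set V(ψ)={w : Rxw}. Then □ψ at x, so □□ψ at x, so □ψ at y, so ψ at z, i.e. Rxz.

□ψ → □□ψ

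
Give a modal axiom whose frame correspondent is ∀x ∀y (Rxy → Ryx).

s → □◇s

The condition is symmetry. The B schema s → □◇s defines it.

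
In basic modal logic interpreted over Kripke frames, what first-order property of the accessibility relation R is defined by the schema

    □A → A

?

reflexivity: ∀x Rxx

Suppose □A→A is valid. At any x set V(A)={w : Rxw}. Then □A holds at x, so A holds at x, i.e. Rxx.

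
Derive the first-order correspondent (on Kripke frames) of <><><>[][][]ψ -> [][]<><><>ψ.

forall x forall y forall z ((x R^3 y & x R^2 z) -> exists w (y R^3 w & z R^3 w))

This is a Sahlqvist (Geach-type) schema ◇^3□^3ψ → □^2◇^3ψ.
Minimal-valuation argument: fix x; take any y with xR^3y and any z with xR^2z. Set V(ψ) to the set of worlds R-reachable from y in exactly 3 steps. Then □^3ψ holds at y, so the antecedent holds at x; validity forces ◇^3ψ at z, giving a w with zR^3w and yR^3w.
First-order correspondent: forall x forall y forall z ((x R^3 y & x R^2 z) -> exists w (y R^3 w & z R^3 w)).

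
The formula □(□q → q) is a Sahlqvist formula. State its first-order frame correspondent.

shift-reflexivity

Suppose □(□q→q) is valid. Take Rxy and set V(q)={w : Ryw}. Then at y, □q holds; since □(□q→q) at x, □q→q at y, so q at y, i.e. Ryy.
The converse is a direct semantic check.
Frame condition: ∀x ∀y (Rxy → Ryy).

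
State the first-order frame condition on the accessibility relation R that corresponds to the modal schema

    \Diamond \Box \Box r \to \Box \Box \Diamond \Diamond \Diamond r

\forall x \forall y \forall z ((xRy \wedge x R^2 z) \to \exists w (y R^2 w \wedge z R^3 w))

This is a Sahlqvist (Geach-type) schema ◇^1□^2r → □^2◇^3r.
Minimal-valuation argument: fix x; take any y with xR^1y and any z with xR^2z. Set V(r) to the set of worlds R-reachable from y in exactly 2 steps. Then □^2r holds at y, so the antecedent holds at x; validity forces ◇^3r at z, giving a w with zR^3w and yR^2w.
First-order correspondent: \forall x \forall y \forall z ((xRy \wedge x R^2 z) \to \exists w (y R^2 w \wedge z R^3 w)).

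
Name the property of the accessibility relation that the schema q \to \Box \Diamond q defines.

Symmetry

Suppose q→□◇q is valid. Take Rxy and set V(q)={x}. Then q at x, so □◇q at x, so ◇q at y, so some z with Ryz has q; z=x, i.e. Ryx.
Conversely, on a frame with symmetry the schema holds at every world under every valuation.
So the correspondent is symmetry.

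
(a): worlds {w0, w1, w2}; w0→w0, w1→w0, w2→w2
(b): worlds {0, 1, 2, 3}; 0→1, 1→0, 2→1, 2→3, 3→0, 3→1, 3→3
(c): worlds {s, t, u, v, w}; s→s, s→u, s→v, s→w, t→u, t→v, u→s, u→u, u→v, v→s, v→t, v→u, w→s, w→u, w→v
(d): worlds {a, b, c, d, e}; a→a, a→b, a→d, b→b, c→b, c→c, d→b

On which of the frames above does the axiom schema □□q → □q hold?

(a), (d)

Frame correspondent (Sahlqvist): ∀x ∀y (Rxy → ∃z (Rxz ∧ Rzy)) — i.e. density.
(a): holds.
(b): fails — R10 but no z with R1z and Rz0.
(c): fails — Rvt but no z with Rvz and Rzt.
(d): holds.
Valid on: (a), (d).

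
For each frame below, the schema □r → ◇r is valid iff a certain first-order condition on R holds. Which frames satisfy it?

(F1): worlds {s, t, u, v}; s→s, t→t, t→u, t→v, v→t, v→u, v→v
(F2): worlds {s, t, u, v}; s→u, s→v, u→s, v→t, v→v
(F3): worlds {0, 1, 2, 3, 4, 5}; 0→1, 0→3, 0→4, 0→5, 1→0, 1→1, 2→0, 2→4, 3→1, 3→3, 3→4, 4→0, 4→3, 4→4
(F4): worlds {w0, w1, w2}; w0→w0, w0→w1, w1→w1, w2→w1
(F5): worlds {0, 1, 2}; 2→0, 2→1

Frame correspondent (Sahlqvist): ∀x ∃y Rxy — i.e. seriality.
(F1): fails — world u has no successor.
(F2): fails — world t has no successor.
(F3): fails — world 5 has no successor.
(F4): satisfies the condition.
(F5): fails — world 0 has no successor.
Valid on: (F4).

(F4)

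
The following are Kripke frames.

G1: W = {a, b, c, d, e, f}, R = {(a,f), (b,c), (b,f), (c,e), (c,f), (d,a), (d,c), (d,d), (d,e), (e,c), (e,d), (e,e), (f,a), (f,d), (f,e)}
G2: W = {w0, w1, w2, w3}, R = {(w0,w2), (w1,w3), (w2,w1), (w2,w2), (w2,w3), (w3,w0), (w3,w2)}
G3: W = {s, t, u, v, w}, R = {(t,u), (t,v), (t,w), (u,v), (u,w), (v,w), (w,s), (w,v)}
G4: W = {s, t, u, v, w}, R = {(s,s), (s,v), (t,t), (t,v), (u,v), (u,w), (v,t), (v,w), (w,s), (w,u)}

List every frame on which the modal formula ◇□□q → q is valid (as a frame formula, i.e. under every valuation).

G2

Frame correspondent (Sahlqvist): ∀x ∀y (xRy → ∃w (yR²w ∧ x = w)) — i.e. a generalized confluence (Geach) condition.
G1: fails — bRc but no w with cR²w and b=w.
G2: condition met.
G3: fails — tRu but no w* with uR²w* and t=w*.
G4: fails — uRw but no w* with wR²w* and u=w*.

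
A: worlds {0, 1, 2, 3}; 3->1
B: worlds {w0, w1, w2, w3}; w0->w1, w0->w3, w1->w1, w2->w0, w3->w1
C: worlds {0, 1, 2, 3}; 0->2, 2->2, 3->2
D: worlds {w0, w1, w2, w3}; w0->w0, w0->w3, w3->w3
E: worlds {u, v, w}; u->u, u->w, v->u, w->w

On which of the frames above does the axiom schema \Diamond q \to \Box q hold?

A, C

Frame correspondent (Sahlqvist): \forall x \forall y \forall z (Rxy \wedge Rxz \to y = z) — i.e. partial functionality.
A: condition met.
B: fails — w0 sees both w1 and w3.
C: condition met.
D: fails — w0 sees both w0 and w3.
E: fails — u sees both u and w.
Valid on: A, C.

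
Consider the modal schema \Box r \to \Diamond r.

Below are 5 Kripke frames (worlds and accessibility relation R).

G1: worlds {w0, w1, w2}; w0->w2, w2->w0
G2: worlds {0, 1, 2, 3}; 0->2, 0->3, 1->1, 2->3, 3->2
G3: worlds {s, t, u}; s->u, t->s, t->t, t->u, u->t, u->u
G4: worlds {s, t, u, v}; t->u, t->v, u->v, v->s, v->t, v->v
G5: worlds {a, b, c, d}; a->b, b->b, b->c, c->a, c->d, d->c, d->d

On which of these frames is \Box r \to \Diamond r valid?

G2, G3, G5

The schema corresponds to seriality: \forall x \exists y Rxy.
G1: fails — world w1 has no successor.
G2: holds.
G3: holds.
G4: fails — world s has no successor.
G5: holds.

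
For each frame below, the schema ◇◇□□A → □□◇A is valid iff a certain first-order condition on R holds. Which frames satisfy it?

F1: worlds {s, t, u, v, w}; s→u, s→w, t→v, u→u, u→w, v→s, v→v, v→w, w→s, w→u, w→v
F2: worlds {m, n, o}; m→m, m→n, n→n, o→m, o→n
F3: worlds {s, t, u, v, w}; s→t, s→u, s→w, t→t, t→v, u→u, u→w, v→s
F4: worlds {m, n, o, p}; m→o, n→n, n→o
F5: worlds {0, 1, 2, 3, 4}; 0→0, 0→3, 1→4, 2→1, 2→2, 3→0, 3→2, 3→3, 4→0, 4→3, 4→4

This is the axiom for a generalized confluence (Geach) condition; its first-order frame correspondent is ∀x ∀y ∀z ((xR²y ∧ xR²z) → ∃w (yR²w ∧ zRw)).
F1: holds.
F2: holds.
F3: fails — sR²t, sR²u but no w* with tR²w* and uRw*.
F4: fails — nR²n, nR²o but no w with nR²w and oRw.
F5: fails — 0R²2, 0R²0 but no w with 2R²w and 0Rw.
Valid on: F1, F2.

F1, F2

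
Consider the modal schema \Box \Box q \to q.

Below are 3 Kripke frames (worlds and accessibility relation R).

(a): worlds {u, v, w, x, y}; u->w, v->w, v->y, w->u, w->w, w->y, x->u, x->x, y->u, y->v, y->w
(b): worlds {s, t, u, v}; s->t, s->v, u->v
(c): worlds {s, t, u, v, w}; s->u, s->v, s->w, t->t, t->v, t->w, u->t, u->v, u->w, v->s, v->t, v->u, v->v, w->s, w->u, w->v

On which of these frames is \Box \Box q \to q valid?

(a), (c)

This is the axiom for a generalized confluence (Geach) condition; its first-order frame correspondent is \forall x \exists w (x R^2 w \wedge x = w).
(a): condition met.
(b): fails — at s but no w with sR²w and s=w.
(c): condition met.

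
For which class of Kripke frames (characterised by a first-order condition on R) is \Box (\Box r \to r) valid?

Suppose □(□r→r) is valid. Take Rxy and set V(r)={w : Ryw}. Then at y, □r holds; since □(□r→r) at x, □r→r at y, so r at y, i.e. Ryy.
Conversely, any frame satisfying \forall x \forall y (Rxy \to Ryy) validates the schema.
So the correspondent is shift-reflexivity.

shift-reflexivity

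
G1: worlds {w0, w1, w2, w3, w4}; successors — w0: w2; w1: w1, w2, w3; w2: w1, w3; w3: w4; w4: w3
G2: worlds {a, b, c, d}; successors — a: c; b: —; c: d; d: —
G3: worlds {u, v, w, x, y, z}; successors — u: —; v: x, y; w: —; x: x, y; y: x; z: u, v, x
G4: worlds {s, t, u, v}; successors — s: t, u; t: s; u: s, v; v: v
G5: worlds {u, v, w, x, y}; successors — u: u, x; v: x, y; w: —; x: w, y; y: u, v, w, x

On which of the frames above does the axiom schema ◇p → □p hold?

G2

Frame correspondent (Sahlqvist): ∀x ∀y ∀z (Rxy ∧ Rxz → y = z) — i.e. partial functionality.
G1: fails — w1 sees both w1 and w2.
G2: satisfies the condition.
G3: fails — v sees both x and y.
G4: fails — s sees both t and u.
G5: fails — u sees both u and x.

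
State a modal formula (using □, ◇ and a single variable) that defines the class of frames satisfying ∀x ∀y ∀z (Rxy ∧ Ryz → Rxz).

□q → □□q

This is transitivity; the standard corresponding axiom is 4: □q → □□q.
Suppose □q→□□q is valid. Take Rxy, Ryz and set V(q)={w : Rxw}. Then □q at x, so □□q at x, so □q at y, so q at z, i.e. Rxz.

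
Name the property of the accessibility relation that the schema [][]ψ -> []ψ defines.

This is the C4 axiom.
It corresponds to density: forall x forall y (Rxy -> exists z (Rxz & Rzy)).

density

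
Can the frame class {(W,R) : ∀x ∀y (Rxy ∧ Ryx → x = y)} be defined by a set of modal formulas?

Not modally definable

If a class were modally definable it would be closed under surjective bounded morphisms (Goldblatt–Thomason).
The 6-cycle (worlds w0,w1,w2,w3,w4,w5 with w0→w1→w2→w3→w4→w5→w0) is antisymmetric. Sending even-indexed worlds to • and odd-indexed worlds to ∘ is a surjective bounded morphism onto the two-world frame with •↔∘, which is not antisymmetric.
So the class is not modally definable.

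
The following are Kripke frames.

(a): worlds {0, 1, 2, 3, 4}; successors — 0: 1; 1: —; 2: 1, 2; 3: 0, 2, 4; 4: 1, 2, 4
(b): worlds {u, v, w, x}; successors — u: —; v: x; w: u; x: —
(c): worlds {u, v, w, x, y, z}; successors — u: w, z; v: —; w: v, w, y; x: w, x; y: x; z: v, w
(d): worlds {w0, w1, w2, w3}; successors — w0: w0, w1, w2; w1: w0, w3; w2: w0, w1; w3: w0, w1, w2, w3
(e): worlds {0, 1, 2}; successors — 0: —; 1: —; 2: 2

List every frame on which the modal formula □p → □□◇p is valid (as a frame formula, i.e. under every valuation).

This is the axiom for a generalized confluence (Geach) condition; its first-order frame correspondent is ∀x ∀z (xR²z → ∃w (xRw ∧ zRw)).
(a): fails — 2R²1 but no w with 2Rw and 1Rw.
(b): satisfies the condition.
(c): fails — uR²v but no t with uRt and vRt.
(d): satisfies the condition.
(e): satisfies the condition.
Valid on: (b), (d), (e).

(b), (d), (e)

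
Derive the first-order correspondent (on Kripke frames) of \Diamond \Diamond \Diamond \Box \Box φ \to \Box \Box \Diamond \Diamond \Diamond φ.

\forall x \forall y \forall z ((x R^3 y \wedge x R^2 z) \to \exists w (y R^2 w \wedge z R^3 w))

This is a Sahlqvist (Geach-type) schema ◇^3□^2φ → □^2◇^3φ.
Minimal-valuation argument: fix x; take any y with xR^3y and any z with xR^2z. Set V(φ) to the set of worlds R-reachable from y in exactly 2 steps. Then □^2φ holds at y, so the antecedent holds at x; validity forces ◇^3φ at z, giving a w with zR^3w and yR^2w.
First-order correspondent: \forall x \forall y \forall z ((x R^3 y \wedge x R^2 z) \to \exists w (y R^2 w \wedge z R^3 w)).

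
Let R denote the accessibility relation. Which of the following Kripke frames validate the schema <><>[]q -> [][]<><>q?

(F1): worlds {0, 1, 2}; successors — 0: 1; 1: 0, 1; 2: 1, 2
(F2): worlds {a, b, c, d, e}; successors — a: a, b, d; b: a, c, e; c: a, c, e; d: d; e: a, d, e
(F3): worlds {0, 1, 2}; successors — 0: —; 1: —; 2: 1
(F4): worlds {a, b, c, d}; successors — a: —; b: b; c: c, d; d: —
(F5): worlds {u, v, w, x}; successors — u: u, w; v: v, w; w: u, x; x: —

This is the axiom for a generalized confluence (Geach) condition; its first-order frame correspondent is forall x forall y forall z ((x R^2 y & x R^2 z) -> exists w (yRw & z R^2 w)).
(F1): condition met.
(F2): fails — aR²b, aR²d but no w with bRw and dR²w.
(F3): condition met.
(F4): fails — cR²c, cR²d but no w with cRw and dR²w.
(F5): fails — uR²u, uR²x but no t with uRt and xR²t.

(F1), (F3)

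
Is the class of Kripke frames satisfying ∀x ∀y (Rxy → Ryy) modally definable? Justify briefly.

Definable; □(□p → p) defines it

The condition is shift-reflexivity. A defining modal formula is □(□p → p).
Suppose □(□p→p) is valid. Take Rxy and set V(p)={w : Ryw}. Then at y, □p holds; since □(□p→p) at x, □p→p at y, so p at y, i.e. Ryy.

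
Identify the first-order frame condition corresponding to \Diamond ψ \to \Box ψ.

Partial functionality

Suppose ◇ψ→□ψ is valid. Take Rxy, Rxz and set V(ψ)={y}. Then ◇ψ at x, so □ψ at x, so ψ at z, i.e. z=y.
Conversely, any frame satisfying \forall x \forall y \forall z (Rxy \wedge Rxz \to y = z) validates the schema.
So the correspondent is partial functionality.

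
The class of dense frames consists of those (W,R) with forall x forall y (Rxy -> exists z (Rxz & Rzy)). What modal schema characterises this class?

This is density; the standard corresponding axiom is C4: □□q → □q.
Suppose □□q→□q is valid. Take Rxy and set V(q)={w : xR²w}. Then □□q at x, so □q at x, so q at y, i.e. ∃z(Rxz∧Rzy).

□□q → □q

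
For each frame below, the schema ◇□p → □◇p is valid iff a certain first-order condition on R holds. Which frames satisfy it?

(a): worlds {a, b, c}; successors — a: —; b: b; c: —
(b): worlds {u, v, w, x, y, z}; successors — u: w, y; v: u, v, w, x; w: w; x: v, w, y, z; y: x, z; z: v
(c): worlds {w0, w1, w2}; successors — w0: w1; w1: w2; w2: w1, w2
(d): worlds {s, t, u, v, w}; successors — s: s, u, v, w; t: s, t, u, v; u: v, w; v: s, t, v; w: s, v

(a), (c), (d)

The schema corresponds to convergence: ∀x ∀y ∀z (Rxy ∧ Rxz → ∃w (Ryw ∧ Rzw)).
(a): satisfies the condition.
(b): fails — Ruw and Ruy but w and y have no common successor.
(c): satisfies the condition.
(d): satisfies the condition.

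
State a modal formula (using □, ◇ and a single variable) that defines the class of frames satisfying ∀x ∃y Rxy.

□q → ◇q

This is seriality; the standard corresponding axiom is D: □q → ◇q.
Suppose □q→◇q is valid. At any x set V(q)=W. Then □q at x, so ◇q at x, so x has a successor.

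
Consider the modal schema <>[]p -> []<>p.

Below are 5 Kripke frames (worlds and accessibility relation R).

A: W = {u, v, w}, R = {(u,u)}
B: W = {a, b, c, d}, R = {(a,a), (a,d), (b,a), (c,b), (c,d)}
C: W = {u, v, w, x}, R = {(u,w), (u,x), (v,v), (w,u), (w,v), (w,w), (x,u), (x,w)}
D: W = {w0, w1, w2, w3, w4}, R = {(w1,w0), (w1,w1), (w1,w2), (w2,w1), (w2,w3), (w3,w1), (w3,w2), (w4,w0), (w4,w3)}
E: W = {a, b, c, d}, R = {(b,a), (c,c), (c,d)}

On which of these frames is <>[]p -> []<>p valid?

This is the axiom for convergence; its first-order frame correspondent is forall x forall y forall z (Rxy & Rxz -> exists w (Ryw & Rzw)).
A: ✓.
B: fails — Raa and Rad but a and d have no common successor.
C: fails — Rwu and Rwv but u and v have no common successor.
D: fails — Rw1w2 and Rw1w0 but w2 and w0 have no common successor.
E: fails — Rba and Rba but a and a have no common successor.
Valid on: A.

A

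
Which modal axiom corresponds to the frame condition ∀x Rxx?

The condition is reflexivity. The T schema □q → q defines it.
Suppose □q→q is valid. At any x set V(q)={w : Rxw}. Then □q holds at x, so q holds at x, i.e. Rxx.

□q → q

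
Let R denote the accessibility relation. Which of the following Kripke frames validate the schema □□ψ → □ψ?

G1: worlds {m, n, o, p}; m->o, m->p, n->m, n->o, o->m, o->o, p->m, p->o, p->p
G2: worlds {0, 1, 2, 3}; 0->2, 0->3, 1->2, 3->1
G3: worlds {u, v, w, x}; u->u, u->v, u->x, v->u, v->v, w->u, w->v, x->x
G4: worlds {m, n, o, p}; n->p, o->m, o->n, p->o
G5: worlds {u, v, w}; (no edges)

G1, G3, G5

Frame correspondent (Sahlqvist): ∀x ∀y (Rxy → ∃z (Rxz ∧ Rzy)) — i.e. density.
G1: satisfies the condition.
G2: fails — R12 but no z with R1z and Rz2.
G3: satisfies the condition.
G4: fails — Ron but no z with Roz and Rzn.
G5: satisfies the condition.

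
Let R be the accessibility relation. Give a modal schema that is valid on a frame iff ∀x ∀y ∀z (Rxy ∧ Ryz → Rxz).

□s → □□s

This is transitivity; the standard corresponding axiom is 4: □s → □□s.
Suppose □s→□□s is valid. Take Rxy, Ryz and set V(s)={w : Rxw}. Then □s at x, so □□s at x, so □s at y, so s at z, i.e. Rxz.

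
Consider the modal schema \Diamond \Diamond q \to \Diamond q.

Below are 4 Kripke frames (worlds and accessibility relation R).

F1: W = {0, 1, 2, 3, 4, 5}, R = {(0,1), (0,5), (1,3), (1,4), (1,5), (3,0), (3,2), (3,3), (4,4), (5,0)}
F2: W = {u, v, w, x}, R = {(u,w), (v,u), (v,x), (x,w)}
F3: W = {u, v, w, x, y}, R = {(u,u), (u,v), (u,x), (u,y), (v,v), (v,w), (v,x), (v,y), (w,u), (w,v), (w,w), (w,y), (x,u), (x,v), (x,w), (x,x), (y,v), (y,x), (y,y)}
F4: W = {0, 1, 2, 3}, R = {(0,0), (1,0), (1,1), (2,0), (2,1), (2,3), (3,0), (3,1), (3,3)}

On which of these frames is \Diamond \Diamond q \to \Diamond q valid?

The schema corresponds to a generalized confluence (Geach) condition: \forall x \forall y (x R^2 y \to \exists w (y = w \wedge xRw)).
F1: fails — 0R²0 but no w with 0=w and 0Rw.
F2: fails — vR²w but no t with w=t and vRt.
F3: fails — uR²w but no t with w=t and uRt.
F4: satisfies the condition.
Valid on: F4.

F4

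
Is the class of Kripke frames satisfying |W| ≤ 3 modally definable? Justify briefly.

Modal frame validity is preserved under disjoint unions.
Any modal formula valid on each of 4 disjoint one-world frames is valid on their disjoint union (validity is preserved under disjoint unions). Each one-world frame has |W|=1≤3, but the union has |W|=4.
So no modal formula (or set of formulas) defines exactly the |W|≤3 frames.

No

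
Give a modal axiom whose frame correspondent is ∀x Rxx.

The condition is reflexivity. The T schema □r → r defines it.
Suppose □r→r is valid. At any x set V(r)={w : Rxw}. Then □r holds at x, so r holds at x, i.e. Rxx.

□r → r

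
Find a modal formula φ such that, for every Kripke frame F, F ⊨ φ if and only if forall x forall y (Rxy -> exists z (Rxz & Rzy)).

□□p → □p

The condition is density. The C4 schema □□p → □p defines it.
Suppose □□p→□p is valid. Take Rxy and set V(p)={w : xR²w}. Then □□p at x, so □p at x, so p at y, i.e. ∃z(Rxz∧Rzy).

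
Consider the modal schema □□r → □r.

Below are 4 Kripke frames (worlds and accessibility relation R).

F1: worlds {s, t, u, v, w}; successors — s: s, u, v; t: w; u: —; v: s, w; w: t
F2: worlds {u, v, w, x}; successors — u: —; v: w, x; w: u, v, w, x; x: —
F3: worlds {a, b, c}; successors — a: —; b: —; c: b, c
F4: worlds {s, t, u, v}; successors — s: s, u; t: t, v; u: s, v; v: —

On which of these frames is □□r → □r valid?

This is the axiom for density; its first-order frame correspondent is ∀x ∀y (Rxy → ∃z (Rxz ∧ Rzy)).
F1: fails — Rwt but no z with Rwz and Rzt.
F2: holds.
F3: holds.
F4: fails — Ruv but no z with Ruz and Rzv.
Valid on: F2, F3.

F2, F3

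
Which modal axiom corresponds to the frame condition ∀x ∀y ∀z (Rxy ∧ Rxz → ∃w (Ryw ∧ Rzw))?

A defining formula is ◇□ψ → □◇ψ (the .2 axiom).

◇□ψ → □◇ψ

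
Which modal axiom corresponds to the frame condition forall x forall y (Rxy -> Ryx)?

The condition is symmetry. The B schema s → □◇s defines it.

s → □◇s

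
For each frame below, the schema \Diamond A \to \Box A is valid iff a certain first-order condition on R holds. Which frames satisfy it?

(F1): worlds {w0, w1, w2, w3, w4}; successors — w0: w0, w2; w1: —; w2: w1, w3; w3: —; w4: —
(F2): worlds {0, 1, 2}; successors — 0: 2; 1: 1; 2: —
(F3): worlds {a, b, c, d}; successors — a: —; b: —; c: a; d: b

(F2), (F3)

This is the axiom for partial functionality; its first-order frame correspondent is \forall x \forall y \forall z (Rxy \wedge Rxz \to y = z).
(F1): fails — w0 sees both w0 and w2.
(F2): satisfies the condition.
(F3): satisfies the condition.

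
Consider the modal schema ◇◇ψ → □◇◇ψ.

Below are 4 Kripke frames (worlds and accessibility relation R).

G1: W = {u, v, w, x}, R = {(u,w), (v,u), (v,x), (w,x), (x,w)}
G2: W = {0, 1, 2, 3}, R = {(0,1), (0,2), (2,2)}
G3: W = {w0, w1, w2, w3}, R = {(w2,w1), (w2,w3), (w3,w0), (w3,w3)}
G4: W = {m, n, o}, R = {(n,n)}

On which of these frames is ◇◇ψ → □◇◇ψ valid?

This is the axiom for a generalized confluence (Geach) condition; its first-order frame correspondent is ∀x ∀y ∀z ((xR²y ∧ xRz) → ∃w (y = w ∧ zR²w)).
G1: fails — uR²x, uRw but no t with x=t and wR²t.
G2: fails — 0R²2, 0R1 but no w with 2=w and 1R²w.
G3: fails — w2R²w0, w2Rw1 but no w with w0=w and w1R²w.
G4: satisfies the condition.

G4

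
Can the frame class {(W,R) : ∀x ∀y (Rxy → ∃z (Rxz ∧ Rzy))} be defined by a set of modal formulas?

This is a Sahlqvist condition; the C4 axiom □□q → □q defines it.
Suppose □□q→□q is valid. Take Rxy and set V(q)={w : xR²w}. Then □□q at x, so □q at x, so q at y, i.e. ∃z(Rxz∧Rzy).

Definable; □□q → □q defines it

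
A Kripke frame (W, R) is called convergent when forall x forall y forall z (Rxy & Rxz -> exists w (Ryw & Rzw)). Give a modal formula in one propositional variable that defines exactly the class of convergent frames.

◇□p → □◇p

A defining formula is ◇□p → □◇p (the .2 axiom).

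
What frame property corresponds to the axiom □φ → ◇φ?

Suppose □φ→◇φ is valid. At any x set V(φ)=W. Then □φ at x, so ◇φ at x, so x has a successor.
The converse is a direct semantic check.
Frame condition: ∀x ∃y Rxy.

Seriality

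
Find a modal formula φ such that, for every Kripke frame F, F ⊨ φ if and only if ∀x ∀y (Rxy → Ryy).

□(□q → q)

A defining formula is □(□q → q) (the T□ axiom).
Suppose □(□q→q) is valid. Take Rxy and set V(q)={w : Ryw}. Then at y, □q holds; since □(□q→q) at x, □q→q at y, so q at y, i.e. Ryy.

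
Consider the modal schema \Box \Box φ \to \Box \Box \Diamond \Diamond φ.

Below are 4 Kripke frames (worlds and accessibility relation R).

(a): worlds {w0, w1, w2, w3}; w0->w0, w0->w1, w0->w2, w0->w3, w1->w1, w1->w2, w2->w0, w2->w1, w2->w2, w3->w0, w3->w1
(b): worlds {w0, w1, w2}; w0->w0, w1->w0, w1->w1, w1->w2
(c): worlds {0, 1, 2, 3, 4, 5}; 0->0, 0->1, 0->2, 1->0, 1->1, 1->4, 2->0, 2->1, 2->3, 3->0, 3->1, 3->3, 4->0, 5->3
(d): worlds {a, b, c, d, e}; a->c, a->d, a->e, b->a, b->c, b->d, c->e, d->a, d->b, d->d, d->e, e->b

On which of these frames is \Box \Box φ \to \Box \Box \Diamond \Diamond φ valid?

(a), (c)

This is the axiom for a generalized confluence (Geach) condition; its first-order frame correspondent is \forall x \forall z (x R^2 z \to \exists w (x R^2 w \wedge z R^2 w)).
(a): satisfies the condition.
(b): fails — w1R²w2 but no w with w1R²w and w2R²w.
(c): satisfies the condition.
(d): fails — eR²c but no w with eR²w and cR²w.
Valid on: (a), (c).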